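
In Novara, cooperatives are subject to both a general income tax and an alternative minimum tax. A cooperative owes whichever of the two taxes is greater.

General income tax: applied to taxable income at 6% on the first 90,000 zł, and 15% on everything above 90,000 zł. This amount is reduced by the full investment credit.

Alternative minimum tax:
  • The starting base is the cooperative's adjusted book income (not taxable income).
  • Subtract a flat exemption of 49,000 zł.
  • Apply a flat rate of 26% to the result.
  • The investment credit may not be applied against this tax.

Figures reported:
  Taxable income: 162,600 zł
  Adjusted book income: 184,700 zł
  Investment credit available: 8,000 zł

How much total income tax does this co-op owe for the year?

Alternative minimum tax:
  Base (adjusted book income): 184,700 zł
  Less exemption 49,000 zł → base 135,700 zł
  135,700 zł × 26% = 35,282 zł

General income tax:
  90,000 zł × 6% = 5,400 zł
  72,600 zł × 15% = 10,890 zł
  → 16,290 zł
  Less investment credit 8,000 zł → 8,290 zł

35,282 zł > 8,290 zł, so the alternative minimum tax is the binding amount.

35,282 zł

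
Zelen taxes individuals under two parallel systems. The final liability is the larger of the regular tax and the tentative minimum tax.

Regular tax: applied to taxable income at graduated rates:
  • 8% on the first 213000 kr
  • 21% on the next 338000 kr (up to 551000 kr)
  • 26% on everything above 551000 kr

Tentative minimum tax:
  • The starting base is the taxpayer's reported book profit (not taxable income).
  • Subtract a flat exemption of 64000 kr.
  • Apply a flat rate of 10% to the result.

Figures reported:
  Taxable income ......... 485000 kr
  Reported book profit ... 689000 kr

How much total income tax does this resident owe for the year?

74160 kr

Regular tax:
  213000 kr × 8% = 17040 kr
  272000 kr × 21% = 57120 kr
  → 74160 kr

Tentative minimum tax:
  Base (reported book profit): 689000 kr
  Less exemption 64000 kr → base 625000 kr
  625000 kr × 10% = 62500 kr

74160 kr > 62500 kr, so the regular tax governs.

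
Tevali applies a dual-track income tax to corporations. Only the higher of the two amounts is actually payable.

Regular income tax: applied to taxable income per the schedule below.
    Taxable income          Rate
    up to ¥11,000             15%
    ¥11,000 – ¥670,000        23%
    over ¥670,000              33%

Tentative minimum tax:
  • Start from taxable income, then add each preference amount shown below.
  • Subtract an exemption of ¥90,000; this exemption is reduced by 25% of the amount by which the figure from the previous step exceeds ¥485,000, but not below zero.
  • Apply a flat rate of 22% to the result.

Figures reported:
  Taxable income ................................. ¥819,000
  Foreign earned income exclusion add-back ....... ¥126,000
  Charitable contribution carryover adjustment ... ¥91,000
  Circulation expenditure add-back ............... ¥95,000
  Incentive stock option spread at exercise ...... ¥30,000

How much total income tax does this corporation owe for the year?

Tentative minimum tax:
  Adjusted income: ¥819,000 + ¥126,000 + ¥91,000 + ¥95,000 + ¥30,000 = ¥1,161,000
  Exemption: 25% × (¥1,161,000 − ¥485,000) = ¥169,000 ≥ ¥90,000, so the exemption is fully phased out
  Base: ¥1,161,000 − ¥0 = ¥1,161,000
  ¥1,161,000 × 22% = ¥255,420

Regular income tax:
  ¥11,000 × 15% = ¥1,650
  ¥659,000 × 23% = ¥151,570
  ¥149,000 × 33% = ¥49,170
  → ¥202,390

¥255,420 > ¥202,390, so the tentative minimum tax is the binding amount.

¥255,420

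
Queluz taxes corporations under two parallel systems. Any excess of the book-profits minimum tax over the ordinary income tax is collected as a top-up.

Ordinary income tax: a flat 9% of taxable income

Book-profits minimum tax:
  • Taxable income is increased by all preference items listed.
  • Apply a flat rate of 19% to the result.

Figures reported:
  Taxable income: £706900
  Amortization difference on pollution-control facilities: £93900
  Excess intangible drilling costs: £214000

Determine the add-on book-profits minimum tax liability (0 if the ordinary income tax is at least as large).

£129191

Book-profits minimum tax:
  Adjusted income: £706900 + £93900 + £214000 = £1014800
  £1014800 × 19% = £192812

Ordinary income tax:
  £706900 × 9% = £63621

Excess of book-profits minimum tax over ordinary income tax: £192812 − £63621 = £129191.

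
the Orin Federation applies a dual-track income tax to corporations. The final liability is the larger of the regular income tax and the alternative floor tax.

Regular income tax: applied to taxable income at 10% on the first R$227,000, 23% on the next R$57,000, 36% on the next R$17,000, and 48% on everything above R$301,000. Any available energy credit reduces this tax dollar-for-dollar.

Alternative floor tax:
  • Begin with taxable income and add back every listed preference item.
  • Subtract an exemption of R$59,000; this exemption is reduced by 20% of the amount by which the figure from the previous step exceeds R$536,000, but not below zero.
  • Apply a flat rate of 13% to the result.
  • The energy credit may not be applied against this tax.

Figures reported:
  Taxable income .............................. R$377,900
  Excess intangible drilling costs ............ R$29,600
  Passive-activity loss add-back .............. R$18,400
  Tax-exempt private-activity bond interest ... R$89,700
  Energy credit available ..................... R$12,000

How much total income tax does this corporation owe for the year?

Regular income tax:
  R$227,000 × 10% = R$22,700
  R$57,000 × 23% = R$13,110
  R$17,000 × 36% = R$6,120
  R$76,900 × 48% = R$36,912
  → R$78,842
  Less energy credit R$12,000 → R$66,842

Alternative floor tax:
  Adjusted income: R$377,900 + R$29,600 + R$18,400 + R$89,700 = R$515,600
  Exemption: R$515,600 ≤ R$536,000, so full R$59,000 applies
  Base: R$515,600 − R$59,000 = R$456,600
  R$456,600 × 13% = R$59,358

R$66,842 > R$59,358, so the regular income tax governs.

R$66,842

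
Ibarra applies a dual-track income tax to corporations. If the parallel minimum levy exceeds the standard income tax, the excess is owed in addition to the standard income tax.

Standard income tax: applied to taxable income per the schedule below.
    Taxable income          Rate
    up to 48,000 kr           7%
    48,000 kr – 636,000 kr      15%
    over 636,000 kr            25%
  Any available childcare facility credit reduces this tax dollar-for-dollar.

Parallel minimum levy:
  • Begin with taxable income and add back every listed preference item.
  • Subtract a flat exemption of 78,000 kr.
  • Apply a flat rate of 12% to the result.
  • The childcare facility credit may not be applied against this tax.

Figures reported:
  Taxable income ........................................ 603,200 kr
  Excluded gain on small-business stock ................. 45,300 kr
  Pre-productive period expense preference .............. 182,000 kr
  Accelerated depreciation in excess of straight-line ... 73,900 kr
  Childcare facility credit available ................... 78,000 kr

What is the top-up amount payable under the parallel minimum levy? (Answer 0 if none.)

90,528 kr

Standard income tax:
  48,000 kr × 7% = 3,360 kr
  555,200 kr × 15% = 83,280 kr
  → 86,640 kr
  Less childcare facility credit 78,000 kr → 8,640 kr

Parallel minimum levy:
  Adjusted income: 603,200 kr + 45,300 kr + 182,000 kr + 73,900 kr = 904,400 kr
  Less exemption 78,000 kr → base 826,400 kr
  826,400 kr × 12% = 99,168 kr

Excess of parallel minimum levy over standard income tax: 99,168 kr − 8,640 kr = 90,528 kr.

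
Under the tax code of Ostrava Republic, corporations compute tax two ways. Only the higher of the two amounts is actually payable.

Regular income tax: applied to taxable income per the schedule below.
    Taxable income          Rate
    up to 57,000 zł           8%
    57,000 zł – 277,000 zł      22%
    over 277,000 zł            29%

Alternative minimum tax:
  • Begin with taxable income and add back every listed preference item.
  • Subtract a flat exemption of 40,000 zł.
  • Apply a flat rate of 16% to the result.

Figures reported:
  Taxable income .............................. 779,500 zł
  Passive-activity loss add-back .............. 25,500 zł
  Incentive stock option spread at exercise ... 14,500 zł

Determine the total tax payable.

Regular income tax:
  57,000 zł × 8% = 4,560 zł
  220,000 zł × 22% = 48,400 zł
  502,500 zł × 29% = 145,725 zł
  → 198,685 zł

Alternative minimum tax:
  Adjusted income: 779,500 zł + 25,500 zł + 14,500 zł = 819,500 zł
  Less exemption 40,000 zł → base 779,500 zł
  779,500 zł × 16% = 124,720 zł

198,685 zł > 124,720 zł, so the regular income tax governs.

198,685 zł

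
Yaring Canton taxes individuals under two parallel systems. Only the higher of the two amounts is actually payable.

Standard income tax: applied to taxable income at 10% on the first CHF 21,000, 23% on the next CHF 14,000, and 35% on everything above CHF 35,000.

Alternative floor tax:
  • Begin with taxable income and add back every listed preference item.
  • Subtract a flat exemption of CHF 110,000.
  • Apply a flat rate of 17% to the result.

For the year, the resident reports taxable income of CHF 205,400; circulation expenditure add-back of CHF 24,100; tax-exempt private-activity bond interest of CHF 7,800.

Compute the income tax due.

Alternative floor tax:
  Adjusted income: CHF 205,400 + CHF 24,100 + CHF 7,800 = CHF 237,300
  Less exemption CHF 110,000 → base CHF 127,300
  CHF 127,300 × 17% = CHF 21,641

Standard income tax:
  CHF 21,000 × 10% = CHF 2,100
  CHF 14,000 × 23% = CHF 3,220
  CHF 170,400 × 35% = CHF 59,640
  → CHF 64,960

CHF 64,960 > CHF 21,641, so the standard income tax governs.

CHF 64,960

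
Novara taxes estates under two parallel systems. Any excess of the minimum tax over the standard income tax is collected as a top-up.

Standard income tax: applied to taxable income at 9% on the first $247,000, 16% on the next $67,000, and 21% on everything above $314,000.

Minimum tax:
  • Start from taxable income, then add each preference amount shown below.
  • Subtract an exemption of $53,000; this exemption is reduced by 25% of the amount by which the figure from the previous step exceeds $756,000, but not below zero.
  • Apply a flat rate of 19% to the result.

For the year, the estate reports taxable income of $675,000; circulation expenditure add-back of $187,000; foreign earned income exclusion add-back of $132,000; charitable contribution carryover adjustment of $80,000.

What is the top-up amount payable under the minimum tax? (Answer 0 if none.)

Minimum tax:
  Adjusted income: $675,000 + $187,000 + $132,000 + $80,000 = $1,074,000
  Exemption: 25% × ($1,074,000 − $756,000) = $79,500 ≥ $53,000, so the exemption is fully phased out
  Base: $1,074,000 − $0 = $1,074,000
  $1,074,000 × 19% = $204,060

Standard income tax:
  $247,000 × 9% = $22,230
  $67,000 × 16% = $10,720
  $361,000 × 21% = $75,810
  → $108,760

Excess of minimum tax over standard income tax: $204,060 − $108,760 = $95,300.

$95,300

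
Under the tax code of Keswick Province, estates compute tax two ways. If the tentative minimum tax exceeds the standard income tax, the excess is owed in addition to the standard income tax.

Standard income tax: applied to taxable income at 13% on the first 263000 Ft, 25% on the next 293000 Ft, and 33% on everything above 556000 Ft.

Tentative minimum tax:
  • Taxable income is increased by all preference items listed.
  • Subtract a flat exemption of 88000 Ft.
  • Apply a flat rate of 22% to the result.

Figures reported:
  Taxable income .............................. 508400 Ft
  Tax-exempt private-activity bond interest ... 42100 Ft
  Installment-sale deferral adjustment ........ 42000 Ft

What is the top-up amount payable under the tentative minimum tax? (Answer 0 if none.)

Standard income tax:
  263000 Ft × 13% = 34190 Ft
  245400 Ft × 25% = 61350 Ft
  → 95540 Ft

Tentative minimum tax:
  Adjusted income: 508400 Ft + 42100 Ft + 42000 Ft = 592500 Ft
  Less exemption 88000 Ft → base 504500 Ft
  504500 Ft × 22% = 110990 Ft

Excess of tentative minimum tax over standard income tax: 110990 Ft − 95540 Ft = 15450 Ft.

15450 Ft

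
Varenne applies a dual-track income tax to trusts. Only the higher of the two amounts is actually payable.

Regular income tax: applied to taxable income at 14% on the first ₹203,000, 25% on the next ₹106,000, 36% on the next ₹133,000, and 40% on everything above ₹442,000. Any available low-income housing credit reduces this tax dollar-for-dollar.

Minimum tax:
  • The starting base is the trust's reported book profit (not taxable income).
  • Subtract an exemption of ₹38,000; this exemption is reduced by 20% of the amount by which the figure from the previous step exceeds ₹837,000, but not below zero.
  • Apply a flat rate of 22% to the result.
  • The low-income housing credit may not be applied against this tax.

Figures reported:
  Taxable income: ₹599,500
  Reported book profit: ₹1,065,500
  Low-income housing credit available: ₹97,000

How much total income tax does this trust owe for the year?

Minimum tax:
  Base (reported book profit): ₹1,065,500
  Exemption: 20% × (₹1,065,500 − ₹837,000) = ₹45,700 ≥ ₹38,000, so the exemption is fully phased out
  Base: ₹1,065,500 − ₹0 = ₹1,065,500
  ₹1,065,500 × 22% = ₹234,410

Regular income tax:
  ₹203,000 × 14% = ₹28,420
  ₹106,000 × 25% = ₹26,500
  ₹133,000 × 36% = ₹47,880
  ₹157,500 × 40% = ₹63,000
  → ₹165,800
  Less low-income housing credit ₹97,000 → ₹68,800

₹234,410 > ₹68,800, so the minimum tax is the binding amount.

₹234,410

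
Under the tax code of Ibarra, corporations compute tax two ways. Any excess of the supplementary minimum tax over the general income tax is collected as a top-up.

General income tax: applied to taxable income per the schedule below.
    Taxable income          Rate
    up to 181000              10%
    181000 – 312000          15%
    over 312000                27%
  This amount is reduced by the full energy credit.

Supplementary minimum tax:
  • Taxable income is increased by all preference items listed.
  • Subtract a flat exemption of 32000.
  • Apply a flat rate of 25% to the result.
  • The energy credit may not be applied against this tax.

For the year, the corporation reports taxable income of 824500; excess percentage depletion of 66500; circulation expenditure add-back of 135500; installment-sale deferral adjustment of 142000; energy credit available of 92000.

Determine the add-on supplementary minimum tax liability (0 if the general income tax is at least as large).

200000

Supplementary minimum tax:
  Adjusted income: 824500 + 66500 + 135500 + 142000 = 1168500
  Less exemption 32000 → base 1136500
  1136500 × 25% = 284125

General income tax:
  181000 × 10% = 18100
  131000 × 15% = 19650
  512500 × 27% = 138375
  → 176125
  Less energy credit 92000 → 84125

Excess of supplementary minimum tax over general income tax: 284125 − 84125 = 200000.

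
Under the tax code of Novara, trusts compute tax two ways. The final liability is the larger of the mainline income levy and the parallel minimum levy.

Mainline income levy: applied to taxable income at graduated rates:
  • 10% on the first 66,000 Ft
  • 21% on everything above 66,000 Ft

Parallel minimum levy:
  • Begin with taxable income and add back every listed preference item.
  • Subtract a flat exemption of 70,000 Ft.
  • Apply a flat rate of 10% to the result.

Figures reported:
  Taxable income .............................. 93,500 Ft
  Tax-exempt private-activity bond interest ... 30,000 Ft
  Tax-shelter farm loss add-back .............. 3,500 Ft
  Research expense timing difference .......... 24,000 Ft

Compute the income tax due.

Parallel minimum levy:
  Adjusted income: 93,500 Ft + 30,000 Ft + 3,500 Ft + 24,000 Ft = 151,000 Ft
  Less exemption 70,000 Ft → base 81,000 Ft
  81,000 Ft × 10% = 8,100 Ft

Mainline income levy:
  66,000 Ft × 10% = 6,600 Ft
  27,500 Ft × 21% = 5,775 Ft
  → 12,375 Ft

12,375 Ft > 8,100 Ft, so the mainline income levy governs.

12,375 Ft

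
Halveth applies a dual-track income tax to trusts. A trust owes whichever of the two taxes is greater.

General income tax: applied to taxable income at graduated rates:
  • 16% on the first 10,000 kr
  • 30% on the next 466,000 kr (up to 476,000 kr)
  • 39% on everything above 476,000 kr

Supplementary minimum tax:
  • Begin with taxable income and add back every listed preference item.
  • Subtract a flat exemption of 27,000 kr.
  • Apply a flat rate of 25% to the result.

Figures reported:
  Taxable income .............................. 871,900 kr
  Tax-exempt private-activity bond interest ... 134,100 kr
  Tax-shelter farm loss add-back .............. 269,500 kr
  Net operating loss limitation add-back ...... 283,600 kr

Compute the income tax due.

383,025 kr

Supplementary minimum tax:
  Adjusted income: 871,900 kr + 134,100 kr + 269,500 kr + 283,600 kr = 1,559,100 kr
  Less exemption 27,000 kr → base 1,532,100 kr
  1,532,100 kr × 25% = 383,025 kr

General income tax:
  10,000 kr × 16% = 1,600 kr
  466,000 kr × 30% = 139,800 kr
  395,900 kr × 39% = 154,401 kr
  → 295,801 kr

383,025 kr > 295,801 kr, so the supplementary minimum tax is the binding amount.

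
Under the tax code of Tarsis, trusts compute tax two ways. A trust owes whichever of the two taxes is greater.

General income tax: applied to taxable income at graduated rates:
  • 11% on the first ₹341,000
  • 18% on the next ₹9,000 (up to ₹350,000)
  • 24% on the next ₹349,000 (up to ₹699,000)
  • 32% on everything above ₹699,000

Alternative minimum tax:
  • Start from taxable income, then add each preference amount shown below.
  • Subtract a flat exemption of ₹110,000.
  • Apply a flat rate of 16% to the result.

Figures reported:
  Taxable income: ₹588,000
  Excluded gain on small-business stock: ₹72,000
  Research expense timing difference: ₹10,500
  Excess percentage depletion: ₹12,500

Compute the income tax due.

₹96,250

Alternative minimum tax:
  Adjusted income: ₹588,000 + ₹72,000 + ₹10,500 + ₹12,500 = ₹683,000
  Less exemption ₹110,000 → base ₹573,000
  ₹573,000 × 16% = ₹91,680

General income tax:
  ₹341,000 × 11% = ₹37,510
  ₹9,000 × 18% = ₹1,620
  ₹238,000 × 24% = ₹57,120
  → ₹96,250

₹96,250 > ₹91,680, so the general income tax governs.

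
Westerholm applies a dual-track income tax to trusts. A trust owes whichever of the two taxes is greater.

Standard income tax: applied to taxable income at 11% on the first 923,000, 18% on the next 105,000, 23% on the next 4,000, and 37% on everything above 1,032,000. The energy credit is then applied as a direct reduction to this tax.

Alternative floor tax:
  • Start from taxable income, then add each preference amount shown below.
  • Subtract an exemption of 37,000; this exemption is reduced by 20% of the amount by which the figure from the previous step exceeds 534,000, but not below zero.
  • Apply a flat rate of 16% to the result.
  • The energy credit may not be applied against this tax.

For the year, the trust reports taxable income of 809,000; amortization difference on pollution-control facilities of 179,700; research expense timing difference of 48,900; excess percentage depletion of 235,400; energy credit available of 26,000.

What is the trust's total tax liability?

Standard income tax:
  809,000 × 11% = 88,990
  Less energy credit 26,000 → 62,990

Alternative floor tax:
  Adjusted income: 809,000 + 179,700 + 48,900 + 235,400 = 1,273,000
  Exemption: 20% × (1,273,000 − 534,000) = 147,800 ≥ 37,000, so the exemption is fully phased out
  Base: 1,273,000 − 0 = 1,273,000
  1,273,000 × 16% = 203,680

203,680 > 62,990, so the alternative floor tax is the binding amount.

203,680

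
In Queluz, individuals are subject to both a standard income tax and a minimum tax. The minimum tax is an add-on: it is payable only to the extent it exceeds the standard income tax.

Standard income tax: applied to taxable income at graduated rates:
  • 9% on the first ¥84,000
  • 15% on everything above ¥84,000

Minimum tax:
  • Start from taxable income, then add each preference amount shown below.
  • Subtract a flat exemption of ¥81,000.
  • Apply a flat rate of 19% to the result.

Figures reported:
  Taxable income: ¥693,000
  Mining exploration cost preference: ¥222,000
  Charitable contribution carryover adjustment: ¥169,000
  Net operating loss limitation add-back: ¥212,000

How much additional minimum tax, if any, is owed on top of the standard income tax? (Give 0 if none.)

¥131,940

Minimum tax:
  Adjusted income: ¥693,000 + ¥222,000 + ¥169,000 + ¥212,000 = ¥1,296,000
  Less exemption ¥81,000 → base ¥1,215,000
  ¥1,215,000 × 19% = ¥230,850

Standard income tax:
  ¥84,000 × 9% = ¥7,560
  ¥609,000 × 15% = ¥91,350
  → ¥98,910

Excess of minimum tax over standard income tax: ¥230,850 − ¥98,910 = ¥131,940.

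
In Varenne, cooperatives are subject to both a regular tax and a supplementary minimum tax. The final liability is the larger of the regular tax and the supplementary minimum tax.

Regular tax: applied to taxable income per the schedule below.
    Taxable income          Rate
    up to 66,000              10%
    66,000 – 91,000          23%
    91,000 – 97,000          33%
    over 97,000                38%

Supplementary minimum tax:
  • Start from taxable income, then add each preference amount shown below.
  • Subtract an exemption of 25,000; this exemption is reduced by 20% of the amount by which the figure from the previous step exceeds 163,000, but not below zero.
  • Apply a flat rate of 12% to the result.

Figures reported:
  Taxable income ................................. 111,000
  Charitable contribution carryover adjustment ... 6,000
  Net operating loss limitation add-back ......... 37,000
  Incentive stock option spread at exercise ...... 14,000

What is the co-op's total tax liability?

Supplementary minimum tax:
  Adjusted income: 111,000 + 6,000 + 37,000 + 14,000 = 168,000
  Exemption: 25,000 − 20% × (168,000 − 163,000) = 25,000 − 1,000 = 24,000
  Base: 168,000 − 24,000 = 144,000
  144,000 × 12% = 17,280

Regular tax:
  66,000 × 10% = 6,600
  25,000 × 23% = 5,750
  6,000 × 33% = 1,980
  14,000 × 38% = 5,320
  → 19,650

19,650 > 17,280, so the regular tax governs.

19,650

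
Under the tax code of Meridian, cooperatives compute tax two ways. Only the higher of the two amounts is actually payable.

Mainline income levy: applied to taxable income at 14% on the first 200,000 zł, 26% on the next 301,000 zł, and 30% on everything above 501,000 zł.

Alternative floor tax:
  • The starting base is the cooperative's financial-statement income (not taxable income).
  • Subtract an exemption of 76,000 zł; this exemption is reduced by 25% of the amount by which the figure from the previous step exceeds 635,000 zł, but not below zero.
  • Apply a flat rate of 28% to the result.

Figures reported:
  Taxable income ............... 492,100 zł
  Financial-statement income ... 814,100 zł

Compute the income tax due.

Mainline income levy:
  200,000 zł × 14% = 28,000 zł
  292,100 zł × 26% = 75,946 zł
  → 103,946 zł

Alternative floor tax:
  Base (financial-statement income): 814,100 zł
  Exemption: 76,000 zł − 25% × (814,100 zł − 635,000 zł) = 76,000 zł − 44,775 zł = 31,225 zł
  Base: 814,100 zł − 31,225 zł = 782,875 zł
  782,875 zł × 28% = 219,205 zł

219,205 zł > 103,946 zł, so the alternative floor tax is the binding amount.

219,205 zł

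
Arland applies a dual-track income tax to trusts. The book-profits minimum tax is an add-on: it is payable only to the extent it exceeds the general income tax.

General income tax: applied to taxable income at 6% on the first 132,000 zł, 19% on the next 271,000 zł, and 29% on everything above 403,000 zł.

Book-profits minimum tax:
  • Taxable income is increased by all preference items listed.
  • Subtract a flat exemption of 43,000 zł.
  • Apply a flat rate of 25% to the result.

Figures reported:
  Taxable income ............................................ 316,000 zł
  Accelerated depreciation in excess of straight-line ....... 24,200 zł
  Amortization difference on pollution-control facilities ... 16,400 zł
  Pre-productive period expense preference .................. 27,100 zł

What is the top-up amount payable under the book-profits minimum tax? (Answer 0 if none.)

General income tax:
  132,000 zł × 6% = 7,920 zł
  184,000 zł × 19% = 34,960 zł
  → 42,880 zł

Book-profits minimum tax:
  Adjusted income: 316,000 zł + 24,200 zł + 16,400 zł + 27,100 zł = 383,700 zł
  Less exemption 43,000 zł → base 340,700 zł
  340,700 zł × 25% = 85,175 zł

Excess of book-profits minimum tax over general income tax: 85,175 zł − 42,880 zł = 42,295 zł.

42,295 zł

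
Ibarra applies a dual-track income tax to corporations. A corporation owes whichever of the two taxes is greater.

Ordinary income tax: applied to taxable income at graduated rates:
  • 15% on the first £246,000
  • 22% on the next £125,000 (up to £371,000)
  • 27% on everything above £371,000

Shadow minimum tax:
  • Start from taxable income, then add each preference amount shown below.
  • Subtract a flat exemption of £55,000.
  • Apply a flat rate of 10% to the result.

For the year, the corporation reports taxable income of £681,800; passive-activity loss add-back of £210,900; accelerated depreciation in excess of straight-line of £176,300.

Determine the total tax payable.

Shadow minimum tax:
  Adjusted income: £681,800 + £210,900 + £176,300 = £1,069,000
  Less exemption £55,000 → base £1,014,000
  £1,014,000 × 10% = £101,400

Ordinary income tax:
  £246,000 × 15% = £36,900
  £125,000 × 22% = £27,500
  £310,800 × 27% = £83,916
  → £148,316

£148,316 > £101,400, so the ordinary income tax governs.

£148,316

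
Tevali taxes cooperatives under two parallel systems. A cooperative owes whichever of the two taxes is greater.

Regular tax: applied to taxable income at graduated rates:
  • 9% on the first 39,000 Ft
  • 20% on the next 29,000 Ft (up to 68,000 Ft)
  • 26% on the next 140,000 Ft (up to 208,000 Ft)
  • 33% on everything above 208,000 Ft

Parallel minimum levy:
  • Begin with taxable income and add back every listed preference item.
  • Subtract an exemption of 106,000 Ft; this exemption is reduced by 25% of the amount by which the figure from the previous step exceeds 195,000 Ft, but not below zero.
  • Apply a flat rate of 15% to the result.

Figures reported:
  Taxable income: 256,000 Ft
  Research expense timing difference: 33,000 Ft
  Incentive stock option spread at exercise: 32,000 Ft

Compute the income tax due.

Regular tax:
  39,000 Ft × 9% = 3,510 Ft
  29,000 Ft × 20% = 5,800 Ft
  140,000 Ft × 26% = 36,400 Ft
  48,000 Ft × 33% = 15,840 Ft
  → 61,550 Ft

Parallel minimum levy:
  Adjusted income: 256,000 Ft + 33,000 Ft + 32,000 Ft = 321,000 Ft
  Exemption: 106,000 Ft − 25% × (321,000 Ft − 195,000 Ft) = 106,000 Ft − 31,500 Ft = 74,500 Ft
  Base: 321,000 Ft − 74,500 Ft = 246,500 Ft
  246,500 Ft × 15% = 36,975 Ft

61,550 Ft > 36,975 Ft, so the regular tax governs.

61,550 Ft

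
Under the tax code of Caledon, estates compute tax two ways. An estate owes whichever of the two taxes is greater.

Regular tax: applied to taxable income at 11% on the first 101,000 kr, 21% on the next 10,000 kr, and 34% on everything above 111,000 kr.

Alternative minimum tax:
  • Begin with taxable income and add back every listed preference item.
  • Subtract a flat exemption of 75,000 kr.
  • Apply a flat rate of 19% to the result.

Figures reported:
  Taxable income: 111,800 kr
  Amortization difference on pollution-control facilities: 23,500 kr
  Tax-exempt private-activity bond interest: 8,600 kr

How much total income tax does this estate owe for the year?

Regular tax:
  101,000 kr × 11% = 11,110 kr
  10,000 kr × 21% = 2,100 kr
  800 kr × 34% = 272 kr
  → 13,482 kr

Alternative minimum tax:
  Adjusted income: 111,800 kr + 23,500 kr + 8,600 kr = 143,900 kr
  Less exemption 75,000 kr → base 68,900 kr
  68,900 kr × 19% = 13,091 kr

13,482 kr > 13,091 kr, so the regular tax governs.

13,482 kr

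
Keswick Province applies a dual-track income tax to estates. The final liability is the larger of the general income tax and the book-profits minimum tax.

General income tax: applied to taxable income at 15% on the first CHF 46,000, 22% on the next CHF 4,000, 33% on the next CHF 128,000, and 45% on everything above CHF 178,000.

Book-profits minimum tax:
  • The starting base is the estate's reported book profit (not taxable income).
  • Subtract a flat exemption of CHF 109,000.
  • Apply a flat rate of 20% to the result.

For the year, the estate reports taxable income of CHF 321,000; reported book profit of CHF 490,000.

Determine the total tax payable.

CHF 114,370

General income tax:
  CHF 46,000 × 15% = CHF 6,900
  CHF 4,000 × 22% = CHF 880
  CHF 128,000 × 33% = CHF 42,240
  CHF 143,000 × 45% = CHF 64,350
  → CHF 114,370

Book-profits minimum tax:
  Base (reported book profit): CHF 490,000
  Less exemption CHF 109,000 → base CHF 381,000
  CHF 381,000 × 20% = CHF 76,200

CHF 114,370 > CHF 76,200, so the general income tax governs.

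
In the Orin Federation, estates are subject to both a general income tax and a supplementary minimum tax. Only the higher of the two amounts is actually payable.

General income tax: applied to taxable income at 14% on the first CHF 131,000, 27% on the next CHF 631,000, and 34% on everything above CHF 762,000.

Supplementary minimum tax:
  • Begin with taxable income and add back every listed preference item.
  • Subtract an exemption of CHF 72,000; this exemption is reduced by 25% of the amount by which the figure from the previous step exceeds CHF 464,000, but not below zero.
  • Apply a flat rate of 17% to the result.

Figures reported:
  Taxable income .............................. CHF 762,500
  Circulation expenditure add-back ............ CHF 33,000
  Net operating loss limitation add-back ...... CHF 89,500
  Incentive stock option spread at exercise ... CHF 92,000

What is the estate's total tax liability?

Supplementary minimum tax:
  Adjusted income: CHF 762,500 + CHF 33,000 + CHF 89,500 + CHF 92,000 = CHF 977,000
  Exemption: 25% × (CHF 977,000 − CHF 464,000) = CHF 128,250 ≥ CHF 72,000, so the exemption is fully phased out
  Base: CHF 977,000 − CHF 0 = CHF 977,000
  CHF 977,000 × 17% = CHF 166,090

General income tax:
  CHF 131,000 × 14% = CHF 18,340
  CHF 631,000 × 27% = CHF 170,370
  CHF 500 × 34% = CHF 170
  → CHF 188,880

CHF 188,880 > CHF 166,090, so the general income tax governs.

CHF 188,880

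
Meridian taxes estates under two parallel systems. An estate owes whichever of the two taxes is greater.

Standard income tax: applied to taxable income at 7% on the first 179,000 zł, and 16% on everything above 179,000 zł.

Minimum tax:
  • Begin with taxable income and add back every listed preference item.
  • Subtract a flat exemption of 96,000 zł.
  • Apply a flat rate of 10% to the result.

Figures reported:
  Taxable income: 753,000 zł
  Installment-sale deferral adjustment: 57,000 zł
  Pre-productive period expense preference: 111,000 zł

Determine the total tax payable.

Minimum tax:
  Adjusted income: 753,000 zł + 57,000 zł + 111,000 zł = 921,000 zł
  Less exemption 96,000 zł → base 825,000 zł
  825,000 zł × 10% = 82,500 zł

Standard income tax:
  179,000 zł × 7% = 12,530 zł
  574,000 zł × 16% = 91,840 zł
  → 104,370 zł

104,370 zł > 82,500 zł, so the standard income tax governs.

104,370 zł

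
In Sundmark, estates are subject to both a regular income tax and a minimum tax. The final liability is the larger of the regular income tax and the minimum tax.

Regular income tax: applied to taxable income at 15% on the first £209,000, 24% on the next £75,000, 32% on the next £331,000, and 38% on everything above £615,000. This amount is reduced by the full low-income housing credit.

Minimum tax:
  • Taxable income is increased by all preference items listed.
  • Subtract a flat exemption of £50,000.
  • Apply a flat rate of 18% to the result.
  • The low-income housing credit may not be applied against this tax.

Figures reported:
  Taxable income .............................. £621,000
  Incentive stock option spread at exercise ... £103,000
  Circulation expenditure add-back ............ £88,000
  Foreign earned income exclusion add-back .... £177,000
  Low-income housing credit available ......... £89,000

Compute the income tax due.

Regular income tax:
  £209,000 × 15% = £31,350
  £75,000 × 24% = £18,000
  £331,000 × 32% = £105,920
  £6,000 × 38% = £2,280
  → £157,550
  Less low-income housing credit £89,000 → £68,550

Minimum tax:
  Adjusted income: £621,000 + £103,000 + £88,000 + £177,000 = £989,000
  Less exemption £50,000 → base £939,000
  £939,000 × 18% = £169,020

£169,020 > £68,550, so the minimum tax is the binding amount.

£169,020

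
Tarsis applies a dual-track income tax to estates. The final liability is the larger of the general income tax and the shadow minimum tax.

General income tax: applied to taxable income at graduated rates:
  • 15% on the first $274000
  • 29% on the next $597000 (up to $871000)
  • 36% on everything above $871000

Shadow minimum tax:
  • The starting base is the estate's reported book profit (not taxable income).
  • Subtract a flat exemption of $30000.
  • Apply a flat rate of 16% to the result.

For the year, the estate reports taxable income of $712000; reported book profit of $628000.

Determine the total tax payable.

General income tax:
  $274000 × 15% = $41100
  $438000 × 29% = $127020
  → $168120

Shadow minimum tax:
  Base (reported book profit): $628000
  Less exemption $30000 → base $598000
  $598000 × 16% = $95680

$168120 > $95680, so the general income tax governs.

$168120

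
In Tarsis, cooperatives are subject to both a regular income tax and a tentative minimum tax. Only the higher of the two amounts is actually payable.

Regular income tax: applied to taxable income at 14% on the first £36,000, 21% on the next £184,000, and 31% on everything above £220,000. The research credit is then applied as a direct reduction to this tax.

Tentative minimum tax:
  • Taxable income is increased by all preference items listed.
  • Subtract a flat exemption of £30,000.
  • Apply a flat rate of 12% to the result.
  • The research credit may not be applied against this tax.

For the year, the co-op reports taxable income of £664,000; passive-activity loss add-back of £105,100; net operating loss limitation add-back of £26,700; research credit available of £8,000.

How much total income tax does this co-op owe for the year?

Tentative minimum tax:
  Adjusted income: £664,000 + £105,100 + £26,700 = £795,800
  Less exemption £30,000 → base £765,800
  £765,800 × 12% = £91,896

Regular income tax:
  £36,000 × 14% = £5,040
  £184,000 × 21% = £38,640
  £444,000 × 31% = £137,640
  → £181,320
  Less research credit £8,000 → £173,320

£173,320 > £91,896, so the regular income tax governs.

£173,320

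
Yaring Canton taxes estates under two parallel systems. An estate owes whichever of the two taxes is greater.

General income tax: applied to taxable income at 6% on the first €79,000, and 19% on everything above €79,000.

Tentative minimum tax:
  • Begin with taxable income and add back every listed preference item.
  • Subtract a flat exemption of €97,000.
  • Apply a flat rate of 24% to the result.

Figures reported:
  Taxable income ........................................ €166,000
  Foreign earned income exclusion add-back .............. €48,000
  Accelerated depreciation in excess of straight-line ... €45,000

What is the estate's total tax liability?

Tentative minimum tax:
  Adjusted income: €166,000 + €48,000 + €45,000 = €259,000
  Less exemption €97,000 → base €162,000
  €162,000 × 24% = €38,880

General income tax:
  €79,000 × 6% = €4,740
  €87,000 × 19% = €16,530
  → €21,270

€38,880 > €21,270, so the tentative minimum tax is the binding amount.

€38,880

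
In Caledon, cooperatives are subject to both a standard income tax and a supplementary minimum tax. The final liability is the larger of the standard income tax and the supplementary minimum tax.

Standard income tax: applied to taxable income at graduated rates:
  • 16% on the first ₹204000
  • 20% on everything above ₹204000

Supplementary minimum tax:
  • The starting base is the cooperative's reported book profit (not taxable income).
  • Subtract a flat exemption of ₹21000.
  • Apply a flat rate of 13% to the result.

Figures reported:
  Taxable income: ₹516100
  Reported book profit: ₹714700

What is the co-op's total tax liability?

₹95060

Supplementary minimum tax:
  Base (reported book profit): ₹714700
  Less exemption ₹21000 → base ₹693700
  ₹693700 × 13% = ₹90181

Standard income tax:
  ₹204000 × 16% = ₹32640
  ₹312100 × 20% = ₹62420
  → ₹95060

₹95060 > ₹90181, so the standard income tax governs.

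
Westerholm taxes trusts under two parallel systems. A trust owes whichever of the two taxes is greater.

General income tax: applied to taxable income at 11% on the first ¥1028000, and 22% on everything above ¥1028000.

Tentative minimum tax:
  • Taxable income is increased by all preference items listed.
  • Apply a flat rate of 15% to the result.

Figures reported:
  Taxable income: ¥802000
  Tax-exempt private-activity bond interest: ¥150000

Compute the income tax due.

Tentative minimum tax:
  Adjusted income: ¥802000 + ¥150000 = ¥952000
  ¥952000 × 15% = ¥142800

General income tax:
  ¥802000 × 11% = ¥88220

¥142800 > ¥88220, so the tentative minimum tax is the binding amount.

¥142800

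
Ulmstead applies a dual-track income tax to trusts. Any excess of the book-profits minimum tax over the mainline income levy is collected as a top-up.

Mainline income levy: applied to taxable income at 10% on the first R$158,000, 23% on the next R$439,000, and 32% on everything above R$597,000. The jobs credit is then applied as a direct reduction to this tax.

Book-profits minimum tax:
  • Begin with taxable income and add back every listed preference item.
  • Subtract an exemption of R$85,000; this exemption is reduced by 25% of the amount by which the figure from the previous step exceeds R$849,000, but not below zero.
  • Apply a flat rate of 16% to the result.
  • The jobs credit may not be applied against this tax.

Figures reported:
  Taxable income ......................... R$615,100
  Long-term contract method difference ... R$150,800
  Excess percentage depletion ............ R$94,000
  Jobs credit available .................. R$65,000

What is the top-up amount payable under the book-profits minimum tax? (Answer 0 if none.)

Mainline income levy:
  R$158,000 × 10% = R$15,800
  R$439,000 × 23% = R$100,970
  R$18,100 × 32% = R$5,792
  → R$122,562
  Less jobs credit R$65,000 → R$57,562

Book-profits minimum tax:
  Adjusted income: R$615,100 + R$150,800 + R$94,000 = R$859,900
  Exemption: R$85,000 − 25% × (R$859,900 − R$849,000) = R$85,000 − R$2,725 = R$82,275
  Base: R$859,900 − R$82,275 = R$777,625
  R$777,625 × 16% = R$124,420

Excess of book-profits minimum tax over mainline income levy: R$124,420 − R$57,562 = R$66,858.

R$66,858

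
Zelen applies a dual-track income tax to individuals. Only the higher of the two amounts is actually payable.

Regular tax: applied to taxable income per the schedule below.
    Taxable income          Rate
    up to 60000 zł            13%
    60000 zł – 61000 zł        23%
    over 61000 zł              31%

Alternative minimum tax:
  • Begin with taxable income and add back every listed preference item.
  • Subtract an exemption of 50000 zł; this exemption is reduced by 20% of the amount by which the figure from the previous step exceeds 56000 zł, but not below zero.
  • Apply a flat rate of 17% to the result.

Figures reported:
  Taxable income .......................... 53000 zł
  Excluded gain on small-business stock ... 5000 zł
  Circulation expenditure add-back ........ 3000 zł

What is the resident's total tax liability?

6890 zł

Regular tax:
  53000 zł × 13% = 6890 zł

Alternative minimum tax:
  Adjusted income: 53000 zł + 5000 zł + 3000 zł = 61000 zł
  Exemption: 50000 zł − 20% × (61000 zł − 56000 zł) = 50000 zł − 1000 zł = 49000 zł
  Base: 61000 zł − 49000 zł = 12000 zł
  12000 zł × 17% = 2040 zł

6890 zł > 2040 zł, so the regular tax governs.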